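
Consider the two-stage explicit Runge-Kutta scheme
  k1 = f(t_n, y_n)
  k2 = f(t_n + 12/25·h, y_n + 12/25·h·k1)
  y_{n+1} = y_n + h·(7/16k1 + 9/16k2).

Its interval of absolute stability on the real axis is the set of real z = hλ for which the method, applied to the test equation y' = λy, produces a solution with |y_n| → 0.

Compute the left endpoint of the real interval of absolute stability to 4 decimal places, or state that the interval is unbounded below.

z* = -3.7037.

Set f=λy, z=hλ:
  k1=λy_n ⇒ h·k1=z·y_n;  k2=λ(1+12/25z)y_n ⇒ h·k2=z(1+12/25z)y_n
  y_{n+1}/y_n = 1 + 7/16z + 9/16z(1+12/25z) = 1 + z + 27/100z²
  R(z) = 1 + z + 27/100z².

Need |R(x)|<1, x<0.
x=-0.99: |R|=0.2746
R=1: x+27/100x²=0 ⇒ x=−100/27=-3.7037; min R=1−1/(4·27/100)=0.0741>−1
Confirm numerically:
  x=-3.540: |R|=0.84353 <1
  x=-1.768: |R|=0.07597 <1
  x=-1.509: |R|=0.10581 <1
  x=-4.294: |R|=1.68438 >1
  x=-4.140: |R|=1.48769 >1
  x=-4.051: |R|=1.37986 >1
Stable set (-3.7037, 0).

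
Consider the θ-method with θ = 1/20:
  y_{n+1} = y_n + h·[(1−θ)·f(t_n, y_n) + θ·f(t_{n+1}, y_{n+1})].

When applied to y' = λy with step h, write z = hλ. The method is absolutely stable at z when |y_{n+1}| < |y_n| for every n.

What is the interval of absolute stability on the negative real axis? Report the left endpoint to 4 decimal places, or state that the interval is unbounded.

Set f=λy, z=hλ:
  y_{n+1} = y_n + z·[19/20·y_n + 1/20·y_{n+1}] ⇒ (1 − 1/20z)y_{n+1} = (1 + 19/20z)y_n
  Hence R(z) = (1 + 19/20z)/(1 − 1/20z).

Need |R(x)|<1, x<0.
x=-0.52: |R|=0.4932
R=−1: 1+19/20x = −1+1/20x ⇒ -9/10x=2 ⇒ x=2/(-9/10)=-2.2222
Confirm numerically:
  x=-1.790: |R|=0.64296 <1
  x=-1.770: |R|=0.62609 <1
  x=-1.660: |R|=0.53278 <1
  x=-1.344: |R|=0.25937 <1
  x=-2.568: |R|=1.27579 >1
  x=-2.528: |R|=1.24432 >1
  x=-2.413: |R|=1.15321 >1
Interval (-2.2222, 0).

z∈(-2.2222,0).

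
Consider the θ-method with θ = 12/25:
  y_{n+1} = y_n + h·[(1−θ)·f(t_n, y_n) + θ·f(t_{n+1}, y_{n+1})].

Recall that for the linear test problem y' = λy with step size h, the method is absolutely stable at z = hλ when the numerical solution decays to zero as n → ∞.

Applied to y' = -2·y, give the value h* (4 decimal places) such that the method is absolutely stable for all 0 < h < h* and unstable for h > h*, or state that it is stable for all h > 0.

(-50.0000,0); λ=-2 ⇒ h* = (50)/2 = 25.0000.

On y'=λy, z=hλ:
  y_{n+1} = y_n + z·[13/25·y_n + 12/25·y_{n+1}] ⇒ (1 − 12/25z)y_{n+1} = (1 + 13/25z)y_n
  Hence R(z) = (1 + 13/25z)/(1 − 12/25z).

Solve |R(x)|<1 on ℝ⁻.
x=-1.06: |R|=0.2975
R=−1: 1+13/25x = −1+12/25x ⇒ -1/25x=2 ⇒ x=2/(-1/25)=-50.0000
Confirm numerically:
  x=-42.798: |R|=0.98663 <1
  x=-37.661: |R|=0.97413 <1
  x=-35.202: |R|=0.96693 <1
  x=-23.941: |R|=0.91656 <1
  x=-50.391: |R|=1.00062 >1
  x=-50.181: |R|=1.00029 >1
Interval (-50.0000, 0).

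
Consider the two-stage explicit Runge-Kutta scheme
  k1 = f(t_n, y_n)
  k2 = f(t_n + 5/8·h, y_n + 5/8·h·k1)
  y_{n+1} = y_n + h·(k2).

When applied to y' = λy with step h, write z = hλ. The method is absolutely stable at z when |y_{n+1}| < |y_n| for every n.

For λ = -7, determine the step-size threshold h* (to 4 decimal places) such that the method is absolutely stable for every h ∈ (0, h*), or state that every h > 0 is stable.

Test eqn y'=λy, z=hλ:
  k1=λy_n ⇒ h·k1=z·y_n;  k2=λ(1+5/8z)y_n ⇒ h·k2=z(1+5/8z)y_n
  y_{n+1}/y_n = 1 + z(1+5/8z) = 1 + z + 5/8z²
  ⇒ R(z) = 1 + z + 5/8z².

Solve |R(x)|<1 on ℝ⁻.
x=-0.37: |R|=0.7156
R=1: x+5/8x²=0 ⇒ x=−8/5=-1.6000; min R=1−1/(4·5/8)=0.6000>−1
Confirm numerically:
  x=-1.507: |R|=0.91241 <1
  x=-1.201: |R|=0.70050 <1
  x=-0.951: |R|=0.61425 <1
  x=-2.078: |R|=1.62080 >1
  x=-1.993: |R|=1.48953 >1
  x=-1.889: |R|=1.34120 >1
So |R|<1 on (-1.6000, 0).

(-1.6000,0); λ=-7 ⇒ h* = (8/5)/7 = 0.2286.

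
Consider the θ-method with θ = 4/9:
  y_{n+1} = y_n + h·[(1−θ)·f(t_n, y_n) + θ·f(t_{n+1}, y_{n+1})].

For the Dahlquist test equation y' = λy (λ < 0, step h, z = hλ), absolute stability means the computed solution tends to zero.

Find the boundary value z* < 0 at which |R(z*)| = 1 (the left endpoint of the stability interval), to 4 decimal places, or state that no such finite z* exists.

Test eqn y'=λy, z=hλ:
  y_{n+1} = y_n + z·[5/9·y_n + 4/9·y_{n+1}] ⇒ (1 − 4/9z)y_{n+1} = (1 + 5/9z)y_n
  so R(z) = (1 + 5/9z)/(1 − 4/9z).

Boundary: |R(x)|=1, x<0.
x=-0.46: |R|=0.6181
R=−1: 1+5/9x = −1+4/9x ⇒ -1/9x=2 ⇒ x=2/(-1/9)=-18.0000
Confirm numerically:
  x=-16.743: |R|=0.98345 <1
  x=-12.309: |R|=0.90228 <1
  x=-12.157: |R|=0.89861 <1
  x=-18.429: |R|=1.00519 >1
  x=-18.322: |R|=1.00391 >1
Interval (-18.0000, 0).

left endpoint -18.0000.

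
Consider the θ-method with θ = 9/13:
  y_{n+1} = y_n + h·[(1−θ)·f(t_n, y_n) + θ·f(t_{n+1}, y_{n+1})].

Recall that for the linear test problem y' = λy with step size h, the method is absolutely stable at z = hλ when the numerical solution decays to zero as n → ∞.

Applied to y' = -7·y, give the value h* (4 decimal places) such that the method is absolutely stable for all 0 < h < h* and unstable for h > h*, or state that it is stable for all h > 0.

Set f=λy, z=hλ:
  y_{n+1} = y_n + z·[4/13·y_n + 9/13·y_{n+1}] ⇒ (1 − 9/13z)y_{n+1} = (1 + 4/13z)y_n
  ⇒ R(z) = (1 + 4/13z)/(1 − 9/13z).

Find x<0 with |R(x)|<1.
x=-1.53: |R|=0.2570
x=-2: |R|=0.1613
x=-10: |R|=0.2621
x=-100: |R|=0.4239
θ=9/13≥1/2 ⇒ |1+4/13x|<|1−9/13x| ∀x<0 ⇒ unbounded interval.

interval (−∞, 0). Any h>0 works for λ=-7.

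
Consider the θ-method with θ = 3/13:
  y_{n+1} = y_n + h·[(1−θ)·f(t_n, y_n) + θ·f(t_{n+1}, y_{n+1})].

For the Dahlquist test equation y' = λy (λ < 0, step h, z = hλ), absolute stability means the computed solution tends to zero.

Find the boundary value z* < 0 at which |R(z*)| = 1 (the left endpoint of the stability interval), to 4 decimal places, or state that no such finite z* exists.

On y'=λy, z=hλ:
  y_{n+1} = y_n + z·[10/13·y_n + 3/13·y_{n+1}] ⇒ (1 − 3/13z)y_{n+1} = (1 + 10/13z)y_n
  so R(z) = (1 + 10/13z)/(1 − 3/13z).

Solve |R(x)|<1 on ℝ⁻.
x=-0.57: |R|=0.4963
R=−1: 1+10/13x = −1+3/13x ⇒ -7/13x=2 ⇒ x=2/(-7/13)=-3.7143
Confirm numerically:
  x=-3.306: |R|=0.87529 <1
  x=-1.956: |R|=0.34768 <1
  x=-1.711: |R|=0.22666 <1
  x=-4.008: |R|=1.08216 >1
  x=-3.803: |R|=1.02544 >1
  x=-3.802: |R|=1.02516 >1
Stable set (-3.7143, 0).

left endpoint -3.7143.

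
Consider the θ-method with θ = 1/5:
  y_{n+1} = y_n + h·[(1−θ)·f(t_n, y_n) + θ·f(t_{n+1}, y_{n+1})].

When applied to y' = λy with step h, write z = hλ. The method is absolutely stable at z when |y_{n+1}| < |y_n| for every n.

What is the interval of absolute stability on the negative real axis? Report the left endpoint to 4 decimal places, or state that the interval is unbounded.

On y'=λy, z=hλ:
  y_{n+1} = y_n + z·[4/5·y_n + 1/5·y_{n+1}] ⇒ (1 − 1/5z)y_{n+1} = (1 + 4/5z)y_n
  Hence R(z) = (1 + 4/5z)/(1 − 1/5z).

Boundary: |R(x)|=1, x<0.
x=-0.47: |R|=0.5704
R=−1: 1+4/5x = −1+1/5x ⇒ -3/5x=2 ⇒ x=2/(-3/5)=-3.3333
Confirm numerically:
  x=-2.985: |R|=0.86913 <1
  x=-2.730: |R|=0.76585 <1
  x=-2.086: |R|=0.47192 <1
  x=-1.628: |R|=0.22812 <1
  x=-3.801: |R|=1.15941 >1
  x=-3.388: |R|=1.01955 >1
Stable set (-3.3333, 0).

(-3.3333, 0).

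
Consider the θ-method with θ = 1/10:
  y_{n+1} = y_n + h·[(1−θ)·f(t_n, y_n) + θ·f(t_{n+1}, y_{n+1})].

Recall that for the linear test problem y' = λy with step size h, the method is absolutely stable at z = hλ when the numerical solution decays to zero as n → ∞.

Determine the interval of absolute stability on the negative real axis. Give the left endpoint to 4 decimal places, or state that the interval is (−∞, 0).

Set f=λy, z=hλ:
  y_{n+1} = y_n + z·[9/10·y_n + 1/10·y_{n+1}] ⇒ (1 − 1/10z)y_{n+1} = (1 + 9/10z)y_n
  Hence R(z) = (1 + 9/10z)/(1 − 1/10z).

Need |R(x)|<1, x<0.
x=-1.36: |R|=0.1972
R=−1: 1+9/10x = −1+1/10x ⇒ -4/5x=2 ⇒ x=2/(-4/5)=-2.5000
Confirm numerically:
  x=-1.748: |R|=0.48791 <1
  x=-1.164: |R|=0.04264 <1
  x=-1.073: |R|=0.03098 <1
  x=-1.013: |R|=0.08018 <1
  x=-2.926: |R|=1.26365 >1
  x=-2.801: |R|=1.18811 >1
  x=-2.521: |R|=1.01342 >1
Interval (-2.5000, 0).

z∈(-2.5000,0).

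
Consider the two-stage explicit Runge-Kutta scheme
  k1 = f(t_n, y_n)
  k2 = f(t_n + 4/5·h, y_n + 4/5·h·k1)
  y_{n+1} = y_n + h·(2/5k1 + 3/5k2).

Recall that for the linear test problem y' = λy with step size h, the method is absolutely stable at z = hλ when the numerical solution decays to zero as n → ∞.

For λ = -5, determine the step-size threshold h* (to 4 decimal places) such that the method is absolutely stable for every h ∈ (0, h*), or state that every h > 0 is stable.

With y'=λy (z=hλ):
  k1=λy_n ⇒ h·k1=z·y_n;  k2=λ(1+4/5z)y_n ⇒ h·k2=z(1+4/5z)y_n
  y_{n+1}/y_n = 1 + 2/5z + 3/5z(1+4/5z) = 1 + z + 12/25z²
  R(z) = 1 + z + 12/25z².

Need |R(x)|<1, x<0.
x=-1.17: |R|=0.4871
R=1: x+12/25x²=0 ⇒ x=−25/12=-2.0833; min R=1−1/(4·12/25)=0.4792>−1
Confirm numerically:
  x=-1.724: |R|=0.70264 <1
  x=-1.679: |R|=0.67414 <1
  x=-1.110: |R|=0.48141 <1
  x=-2.623: |R|=1.67946 >1
  x=-2.404: |R|=1.37002 >1
So |R|<1 on (-2.0833, 0).

(-2.0833,0); λ=-5 ⇒ h* = (25/12)/5 = 0.4167.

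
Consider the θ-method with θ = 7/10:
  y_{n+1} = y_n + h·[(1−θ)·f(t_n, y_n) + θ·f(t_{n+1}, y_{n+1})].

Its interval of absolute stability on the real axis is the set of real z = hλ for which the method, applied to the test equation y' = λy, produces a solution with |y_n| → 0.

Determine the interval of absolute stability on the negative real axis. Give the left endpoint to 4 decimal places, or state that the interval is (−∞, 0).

unbounded; (−∞, 0).

Test eqn y'=λy, z=hλ:
  y_{n+1} = y_n + z·[3/10·y_n + 7/10·y_{n+1}] ⇒ (1 − 7/10z)y_{n+1} = (1 + 3/10z)y_n
  Hence R(z) = (1 + 3/10z)/(1 − 7/10z).

Need |R(x)|<1, x<0.
x=-0.75: |R|=0.5082
x=-2: |R|=0.1667
x=-10: |R|=0.2500
x=-100: |R|=0.4085
θ=7/10≥1/2 ⇒ |1+3/10x|<|1−7/10x| ∀x<0 ⇒ stable on all of ℝ⁻.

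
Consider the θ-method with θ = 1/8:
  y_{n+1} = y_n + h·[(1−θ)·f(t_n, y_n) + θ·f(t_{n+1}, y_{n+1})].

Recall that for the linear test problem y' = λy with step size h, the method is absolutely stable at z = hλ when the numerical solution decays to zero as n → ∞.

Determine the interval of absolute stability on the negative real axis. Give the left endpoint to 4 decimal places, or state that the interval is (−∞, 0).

(-2.6667, 0).

Test eqn y'=λy, z=hλ:
  y_{n+1} = y_n + z·[7/8·y_n + 1/8·y_{n+1}] ⇒ (1 − 1/8z)y_{n+1} = (1 + 7/8z)y_n
  Hence R(z) = (1 + 7/8z)/(1 − 1/8z).

Need |R(x)|<1, x<0.
x=-1.22: |R|=0.0586
R=−1: 1+7/8x = −1+1/8x ⇒ -3/4x=2 ⇒ x=2/(-3/4)=-2.6667
Confirm numerically:
  x=-1.733: |R|=0.42443 <1
  x=-1.412: |R|=0.20017 <1
  x=-1.348: |R|=0.15362 <1
  x=-1.236: |R|=0.07059 <1
  x=-3.176: |R|=1.27344 >1
  x=-3.166: |R|=1.26831 >1
  x=-2.843: |R|=1.09757 >1
So |R|<1 on (-2.6667, 0).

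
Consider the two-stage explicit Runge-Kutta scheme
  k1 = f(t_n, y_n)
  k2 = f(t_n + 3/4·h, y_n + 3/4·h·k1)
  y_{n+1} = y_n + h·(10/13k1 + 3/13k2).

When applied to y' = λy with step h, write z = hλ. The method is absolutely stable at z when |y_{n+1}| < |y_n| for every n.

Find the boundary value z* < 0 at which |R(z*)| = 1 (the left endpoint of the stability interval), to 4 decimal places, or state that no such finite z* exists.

left endpoint -5.7778.

With y'=λy (z=hλ):
  k1=λy_n ⇒ h·k1=z·y_n;  k2=λ(1+3/4z)y_n ⇒ h·k2=z(1+3/4z)y_n
  y_{n+1}/y_n = 1 + 10/13z + 3/13z(1+3/4z) = 1 + z + 9/52z²
  ⇒ R(z) = 1 + z + 9/52z².

Solve |R(x)|<1 on ℝ⁻.
x=-1.55: |R|=0.1342
R=1: x+9/52x²=0 ⇒ x=−52/9=-5.7778; min R=1−1/(4·9/52)=-0.4444>−1
Confirm numerically:
  x=-5.640: |R|=0.86551 <1
  x=-5.538: |R|=0.77017 <1
  x=-4.530: |R|=0.02169 <1
  x=-2.685: |R|=0.43725 <1
  x=-6.072: |R|=1.30920 >1
  x=-5.921: |R|=1.14677 >1
  x=-5.827: |R|=1.04964 >1
Interval (-5.7778, 0).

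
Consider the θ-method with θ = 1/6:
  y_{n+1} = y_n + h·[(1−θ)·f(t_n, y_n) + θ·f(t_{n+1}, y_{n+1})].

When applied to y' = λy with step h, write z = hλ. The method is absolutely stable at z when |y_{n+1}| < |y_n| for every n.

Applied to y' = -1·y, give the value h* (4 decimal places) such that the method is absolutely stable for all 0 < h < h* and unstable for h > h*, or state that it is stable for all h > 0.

On y'=λy, z=hλ:
  y_{n+1} = y_n + z·[5/6·y_n + 1/6·y_{n+1}] ⇒ (1 − 1/6z)y_{n+1} = (1 + 5/6z)y_n
  Hence R(z) = (1 + 5/6z)/(1 − 1/6z).

Boundary: |R(x)|=1, x<0.
x=-0.32: |R|=0.6962
R=−1: 1+5/6x = −1+1/6x ⇒ -2/3x=2 ⇒ x=2/(-2/3)=-3.0000
Confirm numerically:
  x=-2.835: |R|=0.92530 <1
  x=-2.700: |R|=0.86207 <1
  x=-2.552: |R|=0.79046 <1
  x=-2.468: |R|=0.74870 <1
  x=-3.507: |R|=1.21332 >1
  x=-3.328: |R|=1.14065 >1
  x=-3.286: |R|=1.12320 >1
Interval (-3.0000, 0).

(-3.0000,0); λ=-1 ⇒ h* = (3)/1 = 3.0000.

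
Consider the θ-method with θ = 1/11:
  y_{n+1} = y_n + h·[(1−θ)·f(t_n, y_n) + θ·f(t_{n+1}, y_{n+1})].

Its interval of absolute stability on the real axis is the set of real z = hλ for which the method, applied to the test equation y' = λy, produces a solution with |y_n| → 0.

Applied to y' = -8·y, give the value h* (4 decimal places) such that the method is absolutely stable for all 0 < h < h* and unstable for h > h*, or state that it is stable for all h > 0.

(-2.4444,0); λ=-8 ⇒ h* = (22/9)/8 = 0.3056.

On y'=λy, z=hλ:
  y_{n+1} = y_n + z·[10/11·y_n + 1/11·y_{n+1}] ⇒ (1 − 1/11z)y_{n+1} = (1 + 10/11z)y_n
  Hence R(z) = (1 + 10/11z)/(1 − 1/11z).

Solve |R(x)|<1 on ℝ⁻.
x=-1.13: |R|=0.0247
R=−1: 1+10/11x = −1+1/11x ⇒ -9/11x=2 ⇒ x=2/(-9/11)=-2.4444
Confirm numerically:
  x=-2.254: |R|=0.87068 <1
  x=-1.962: |R|=0.66502 <1
  x=-1.409: |R|=0.24901 <1
  x=-1.395: |R|=0.23800 <1
  x=-2.961: |R|=1.33300 >1
  x=-2.655: |R|=1.13878 >1
Stable set (-2.4444, 0).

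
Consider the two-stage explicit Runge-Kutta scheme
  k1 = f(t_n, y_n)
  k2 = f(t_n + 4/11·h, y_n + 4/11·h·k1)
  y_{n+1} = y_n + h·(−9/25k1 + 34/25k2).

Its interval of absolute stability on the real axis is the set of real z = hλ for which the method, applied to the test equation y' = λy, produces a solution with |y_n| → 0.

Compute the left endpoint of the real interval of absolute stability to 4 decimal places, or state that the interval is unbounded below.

left endpoint -2.0221.

Set f=λy, z=hλ:
  k1=λy_n ⇒ h·k1=z·y_n;  k2=λ(1+4/11z)y_n ⇒ h·k2=z(1+4/11z)y_n
  y_{n+1}/y_n = 1 − 9/25z + 34/25z(1+4/11z) = 1 + z + 136/275z²
  ⇒ R(z) = 1 + z + 136/275z².

Need |R(x)|<1, x<0.
x=-0.5: |R|=0.6236
R=1: x+136/275x²=0 ⇒ x=−275/136=-2.0221; min R=1−1/(4·136/275)=0.4945>−1
Confirm numerically:
  x=-1.526: |R|=0.62564 <1
  x=-1.265: |R|=0.52638 <1
  x=-1.074: |R|=0.49645 <1
  x=-2.468: |R|=1.54429 >1
  x=-2.251: |R|=1.25486 >1
  x=-2.053: |R|=1.03141 >1
So |R|<1 on (-2.0221, 0).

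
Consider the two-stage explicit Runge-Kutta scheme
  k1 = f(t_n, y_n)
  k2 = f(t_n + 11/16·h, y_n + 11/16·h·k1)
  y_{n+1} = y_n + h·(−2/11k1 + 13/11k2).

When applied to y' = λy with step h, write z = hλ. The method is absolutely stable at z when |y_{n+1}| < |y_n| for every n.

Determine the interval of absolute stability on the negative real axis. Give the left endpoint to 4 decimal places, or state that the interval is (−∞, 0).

(-1.2308, 0).

With y'=λy (z=hλ):
  k1=λy_n ⇒ h·k1=z·y_n;  k2=λ(1+11/16z)y_n ⇒ h·k2=z(1+11/16z)y_n
  y_{n+1}/y_n = 1 − 2/11z + 13/11z(1+11/16z) = 1 + z + 13/16z²
  ⇒ R(z) = 1 + z + 13/16z².

Boundary: |R(x)|=1, x<0.
x=-1.73: |R|=1.7017
R=1: x+13/16x²=0 ⇒ x=−16/13=-1.2308; min R=1−1/(4·13/16)=0.6923>−1
Confirm numerically:
  x=-0.890: |R|=0.75358 <1
  x=-0.827: |R|=0.72869 <1
  x=-0.784: |R|=0.71541 <1
  x=-0.665: |R|=0.69431 <1
  x=-1.567: |R|=1.42808 >1
  x=-1.514: |R|=1.34841 >1
  x=-1.482: |R|=1.30251 >1
Interval (-1.2308, 0).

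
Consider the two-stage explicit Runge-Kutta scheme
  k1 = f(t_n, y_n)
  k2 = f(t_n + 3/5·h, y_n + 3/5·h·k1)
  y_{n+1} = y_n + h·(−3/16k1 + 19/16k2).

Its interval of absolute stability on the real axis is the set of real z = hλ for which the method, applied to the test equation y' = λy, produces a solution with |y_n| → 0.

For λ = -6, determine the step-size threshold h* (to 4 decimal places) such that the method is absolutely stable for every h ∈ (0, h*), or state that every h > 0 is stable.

Test eqn y'=λy, z=hλ:
  k1=λy_n ⇒ h·k1=z·y_n;  k2=λ(1+3/5z)y_n ⇒ h·k2=z(1+3/5z)y_n
  y_{n+1}/y_n = 1 − 3/16z + 19/16z(1+3/5z) = 1 + z + 57/80z²
  Hence R(z) = 1 + z + 57/80z².

Boundary: |R(x)|=1, x<0.
x=-0.86: |R|=0.6670
R=1: x+57/80x²=0 ⇒ x=−80/57=-1.4035; min R=1−1/(4·57/80)=0.6491>−1
Confirm numerically:
  x=-0.934: |R|=0.68755 <1
  x=-0.909: |R|=0.67973 <1
  x=-0.874: |R|=0.67026 <1
  x=-0.568: |R|=0.66187 <1
  x=-1.977: |R|=1.80783 >1
  x=-1.619: |R|=1.24858 >1
  x=-1.553: |R|=1.16541 >1
Interval (-1.4035, 0).

(-1.4035,0); λ=-6 ⇒ h* = (80/57)/6 = 0.2339.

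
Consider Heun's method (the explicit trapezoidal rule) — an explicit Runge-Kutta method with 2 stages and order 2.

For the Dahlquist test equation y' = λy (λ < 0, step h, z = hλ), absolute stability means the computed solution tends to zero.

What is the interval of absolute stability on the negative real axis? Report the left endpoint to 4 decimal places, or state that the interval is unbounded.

Test eqn y'=λy, z=hλ:
  order 2, 2-stage ⇒ R(z)=1+z+z^2/2
  (e.g. R(-1.44)=0.59680, |R|=0.59680)

Need |R(x)|<1, x<0.
x=-1.44: |R|=0.5968
|R(-1.8)|=0.8200 |R(-1.62)|=0.6922 |R(-0.95)|=0.5012
Bisect:
  x_lo=-2.8355 |R|=2.1845  x_hi=-0.3785 |R|=0.6931
  mid=-1.60699 |R|=0.68422 →hi
  mid=-2.22125 |R|=1.24572 →lo
  mid=-1.91412 |R|=0.91781 →hi
  mid=-2.06769 |R|=1.06998 →lo
  mid=-1.99090 |R|=0.99094 →hi
  mid=-2.02929 |R|=1.02972 →lo
  mid=-2.01010 |R|=1.01015 →lo
  mid=-2.00050 |R|=1.00050 →lo
  ...
  [-2.00005,-1.99990] ⇒ x*=-2.0000
Interval (-2.0000, 0).

z∈(-2.0000,0).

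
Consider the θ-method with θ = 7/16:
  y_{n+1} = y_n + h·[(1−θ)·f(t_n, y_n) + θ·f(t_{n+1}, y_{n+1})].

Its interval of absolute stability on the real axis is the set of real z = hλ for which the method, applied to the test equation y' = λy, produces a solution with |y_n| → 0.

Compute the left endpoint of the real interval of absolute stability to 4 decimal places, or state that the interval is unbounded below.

Set f=λy, z=hλ:
  y_{n+1} = y_n + z·[9/16·y_n + 7/16·y_{n+1}] ⇒ (1 − 7/16z)y_{n+1} = (1 + 9/16z)y_n
  R(z) = (1 + 9/16z)/(1 − 7/16z).

Need |R(x)|<1, x<0.
x=-1.54: |R|=0.0799
R=−1: 1+9/16x = −1+7/16x ⇒ -1/8x=2 ⇒ x=2/(-1/8)=-16.0000
Confirm numerically:
  x=-15.022: |R|=0.98386 <1
  x=-10.248: |R|=0.86888 <1
  x=-8.713: |R|=0.81071 <1
  x=-16.496: |R|=1.00755 >1
  x=-16.330: |R|=1.00506 >1
  x=-16.082: |R|=1.00128 >1
Stable set (-16.0000, 0).

left endpoint -16.0000.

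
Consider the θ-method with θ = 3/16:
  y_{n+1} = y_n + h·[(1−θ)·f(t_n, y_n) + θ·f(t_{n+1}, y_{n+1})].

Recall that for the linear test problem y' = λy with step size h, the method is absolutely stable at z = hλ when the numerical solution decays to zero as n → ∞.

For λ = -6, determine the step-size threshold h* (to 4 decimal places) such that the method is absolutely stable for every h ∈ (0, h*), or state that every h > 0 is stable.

Test eqn y'=λy, z=hλ:
  y_{n+1} = y_n + z·[13/16·y_n + 3/16·y_{n+1}] ⇒ (1 − 3/16z)y_{n+1} = (1 + 13/16z)y_n
  R(z) = (1 + 13/16z)/(1 − 3/16z).

Solve |R(x)|<1 on ℝ⁻.
x=-0.99: |R|=0.1650
R=−1: 1+13/16x = −1+3/16x ⇒ -5/8x=2 ⇒ x=2/(-5/8)=-3.2000
Confirm numerically:
  x=-2.886: |R|=0.87266 <1
  x=-2.036: |R|=0.47349 <1
  x=-2.013: |R|=0.46141 <1
  x=-1.344: |R|=0.07348 <1
  x=-3.446: |R|=1.09340 >1
  x=-3.411: |R|=1.08043 >1
Stable set (-3.2000, 0).

(-3.2000,0); λ=-6 ⇒ h* = (16/5)/6 = 0.5333.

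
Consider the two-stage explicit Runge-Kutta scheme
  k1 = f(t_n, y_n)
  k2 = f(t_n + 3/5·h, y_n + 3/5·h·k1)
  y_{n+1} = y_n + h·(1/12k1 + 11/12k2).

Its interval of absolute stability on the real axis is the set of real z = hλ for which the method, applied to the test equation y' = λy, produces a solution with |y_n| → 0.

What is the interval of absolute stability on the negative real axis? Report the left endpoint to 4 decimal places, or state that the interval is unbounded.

z∈(-1.8182,0).

On y'=λy, z=hλ:
  k1=λy_n ⇒ h·k1=z·y_n;  k2=λ(1+3/5z)y_n ⇒ h·k2=z(1+3/5z)y_n
  y_{n+1}/y_n = 1 + 1/12z + 11/12z(1+3/5z) = 1 + z + 11/20z²
  so R(z) = 1 + z + 11/20z².

Boundary: |R(x)|=1, x<0.
x=-1.66: |R|=0.8556
R=1: x+11/20x²=0 ⇒ x=−20/11=-1.8182; min R=1−1/(4·11/20)=0.5455>−1
Confirm numerically:
  x=-1.755: |R|=0.93901 <1
  x=-1.669: |R|=0.86306 <1
  x=-1.485: |R|=0.72787 <1
  x=-1.234: |R|=0.60352 <1
  x=-2.112: |R|=1.34130 >1
  x=-2.107: |R|=1.33470 >1
  x=-2.063: |R|=1.27778 >1
Stable set (-1.8182, 0).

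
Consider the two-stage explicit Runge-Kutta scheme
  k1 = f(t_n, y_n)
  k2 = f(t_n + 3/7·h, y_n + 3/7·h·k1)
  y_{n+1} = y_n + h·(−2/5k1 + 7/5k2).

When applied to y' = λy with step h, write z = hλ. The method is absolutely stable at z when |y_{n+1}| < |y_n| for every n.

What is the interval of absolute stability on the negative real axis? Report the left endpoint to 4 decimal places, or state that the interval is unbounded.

z∈(-1.6667,0).

Set f=λy, z=hλ:
  k1=λy_n ⇒ h·k1=z·y_n;  k2=λ(1+3/7z)y_n ⇒ h·k2=z(1+3/7z)y_n
  y_{n+1}/y_n = 1 − 2/5z + 7/5z(1+3/7z) = 1 + z + 3/5z²
  R(z) = 1 + z + 3/5z².

Find x<0 with |R(x)|<1.
x=-1.26: |R|=0.6926
R=1: x+3/5x²=0 ⇒ x=−5/3=-1.6667; min R=1−1/(4·3/5)=0.5833>−1
Confirm numerically:
  x=-1.586: |R|=0.92324 <1
  x=-1.509: |R|=0.85725 <1
  x=-1.281: |R|=0.70358 <1
  x=-0.891: |R|=0.58533 <1
  x=-2.043: |R|=1.46131 >1
  x=-1.792: |R|=1.13476 >1
  x=-1.722: |R|=1.05717 >1
So |R|<1 on (-1.6667, 0).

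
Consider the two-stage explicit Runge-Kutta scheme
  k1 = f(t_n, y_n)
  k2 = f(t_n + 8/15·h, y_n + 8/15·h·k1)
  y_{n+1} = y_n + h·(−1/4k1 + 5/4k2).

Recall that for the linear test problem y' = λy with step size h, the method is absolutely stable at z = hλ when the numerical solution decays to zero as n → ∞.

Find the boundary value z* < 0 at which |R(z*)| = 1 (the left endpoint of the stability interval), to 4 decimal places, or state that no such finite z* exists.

left endpoint -1.5000.

Set f=λy, z=hλ:
  k1=λy_n ⇒ h·k1=z·y_n;  k2=λ(1+8/15z)y_n ⇒ h·k2=z(1+8/15z)y_n
  y_{n+1}/y_n = 1 − 1/4z + 5/4z(1+8/15z) = 1 + z + 2/3z²
  so R(z) = 1 + z + 2/3z².

Find x<0 with |R(x)|<1.
x=-0.52: |R|=0.6603
R=1: x+2/3x²=0 ⇒ x=−3/2=-1.5000; min R=1−1/(4·2/3)=0.6250>−1
Confirm numerically:
  x=-1.308: |R|=0.83258 <1
  x=-1.274: |R|=0.80805 <1
  x=-0.771: |R|=0.62529 <1
  x=-0.621: |R|=0.63609 <1
  x=-1.938: |R|=1.56590 >1
  x=-1.837: |R|=1.41271 >1
  x=-1.699: |R|=1.22540 >1
Stable set (-1.5000, 0).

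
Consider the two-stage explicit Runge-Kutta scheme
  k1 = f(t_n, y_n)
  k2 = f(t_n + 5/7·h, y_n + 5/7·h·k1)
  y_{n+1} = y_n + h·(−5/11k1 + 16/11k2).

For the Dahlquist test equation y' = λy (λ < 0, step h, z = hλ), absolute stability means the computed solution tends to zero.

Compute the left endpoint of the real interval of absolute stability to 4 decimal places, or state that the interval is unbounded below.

z* = -0.9625.

Test eqn y'=λy, z=hλ:
  k1=λy_n ⇒ h·k1=z·y_n;  k2=λ(1+5/7z)y_n ⇒ h·k2=z(1+5/7z)y_n
  y_{n+1}/y_n = 1 − 5/11z + 16/11z(1+5/7z) = 1 + z + 80/77z²
  R(z) = 1 + z + 80/77z².

Find x<0 with |R(x)|<1.
x=-0.9: |R|=0.9416
R=1: x+80/77x²=0 ⇒ x=−77/80=-0.9625; min R=1−1/(4·80/77)=0.7594>−1
Confirm numerically:
  x=-0.743: |R|=0.83056 <1
  x=-0.552: |R|=0.76458 <1
  x=-0.539: |R|=0.76284 <1
  x=-0.483: |R|=0.75938 <1
  x=-1.449: |R|=1.73240 >1
  x=-1.179: |R|=1.26520 >1
  x=-0.993: |R|=1.03147 >1
Stable set (-0.9625, 0).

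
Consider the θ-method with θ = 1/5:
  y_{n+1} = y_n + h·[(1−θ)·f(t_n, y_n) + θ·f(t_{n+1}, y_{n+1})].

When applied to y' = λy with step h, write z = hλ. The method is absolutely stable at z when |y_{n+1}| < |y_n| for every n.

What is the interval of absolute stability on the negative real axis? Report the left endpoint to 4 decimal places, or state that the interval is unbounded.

Test eqn y'=λy, z=hλ:
  y_{n+1} = y_n + z·[4/5·y_n + 1/5·y_{n+1}] ⇒ (1 − 1/5z)y_{n+1} = (1 + 4/5z)y_n
  ⇒ R(z) = (1 + 4/5z)/(1 − 1/5z).

Boundary: |R(x)|=1, x<0.
x=-1.58: |R|=0.2006
R=−1: 1+4/5x = −1+1/5x ⇒ -3/5x=2 ⇒ x=2/(-3/5)=-3.3333
Confirm numerically:
  x=-2.540: |R|=0.68435 <1
  x=-2.429: |R|=0.63481 <1
  x=-2.285: |R|=0.56829 <1
  x=-1.341: |R|=0.05740 <1
  x=-3.858: |R|=1.17769 >1
  x=-3.690: |R|=1.12313 >1
Stable set (-3.3333, 0).

z∈(-3.3333,0).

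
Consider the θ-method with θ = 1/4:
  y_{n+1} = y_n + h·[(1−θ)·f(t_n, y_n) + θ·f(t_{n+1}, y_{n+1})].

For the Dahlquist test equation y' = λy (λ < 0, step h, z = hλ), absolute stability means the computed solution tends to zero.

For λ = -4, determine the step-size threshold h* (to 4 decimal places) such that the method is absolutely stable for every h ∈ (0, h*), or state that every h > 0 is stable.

Test eqn y'=λy, z=hλ:
  y_{n+1} = y_n + z·[3/4·y_n + 1/4·y_{n+1}] ⇒ (1 − 1/4z)y_{n+1} = (1 + 3/4z)y_n
  Hence R(z) = (1 + 3/4z)/(1 − 1/4z).

Need |R(x)|<1, x<0.
x=-1.78: |R|=0.2318
R=−1: 1+3/4x = −1+1/4x ⇒ -1/2x=2 ⇒ x=2/(-1/2)=-4.0000
Confirm numerically:
  x=-3.741: |R|=0.93308 <1
  x=-3.246: |R|=0.79189 <1
  x=-3.096: |R|=0.74521 <1
  x=-2.060: |R|=0.35974 <1
  x=-4.168: |R|=1.04114 >1
  x=-4.160: |R|=1.03922 >1
Interval (-4.0000, 0).

(-4.0000,0); λ=-4 ⇒ h* = (4)/4 = 1.0000.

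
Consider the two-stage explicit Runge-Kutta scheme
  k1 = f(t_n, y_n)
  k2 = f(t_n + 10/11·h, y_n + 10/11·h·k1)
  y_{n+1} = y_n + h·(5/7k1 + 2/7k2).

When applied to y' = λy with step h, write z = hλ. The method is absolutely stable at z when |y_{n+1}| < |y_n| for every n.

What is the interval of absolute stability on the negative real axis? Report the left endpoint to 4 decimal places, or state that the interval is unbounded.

With y'=λy (z=hλ):
  k1=λy_n ⇒ h·k1=z·y_n;  k2=λ(1+10/11z)y_n ⇒ h·k2=z(1+10/11z)y_n
  y_{n+1}/y_n = 1 + 5/7z + 2/7z(1+10/11z) = 1 + z + 20/77z²
  so R(z) = 1 + z + 20/77z².

Solve |R(x)|<1 on ℝ⁻.
x=-0.93: |R|=0.2946
R=1: x+20/77x²=0 ⇒ x=−77/20=-3.8500; min R=1−1/(4·20/77)=0.0375>−1
Confirm numerically:
  x=-3.535: |R|=0.71077 <1
  x=-2.803: |R|=0.23773 <1
  x=-2.019: |R|=0.03980 <1
  x=-1.686: |R|=0.05234 <1
  x=-4.246: |R|=1.43673 >1
  x=-4.138: |R|=1.30954 >1
  x=-3.880: |R|=1.03023 >1
Stable set (-3.8500, 0).

z∈(-3.8500,0).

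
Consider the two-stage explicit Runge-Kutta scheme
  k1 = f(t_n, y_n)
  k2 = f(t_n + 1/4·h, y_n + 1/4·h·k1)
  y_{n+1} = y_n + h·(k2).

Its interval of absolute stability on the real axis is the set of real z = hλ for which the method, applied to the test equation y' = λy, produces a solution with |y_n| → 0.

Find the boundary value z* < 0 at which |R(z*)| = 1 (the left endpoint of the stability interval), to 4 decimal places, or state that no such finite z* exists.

On y'=λy, z=hλ:
  k1=λy_n ⇒ h·k1=z·y_n;  k2=λ(1+1/4z)y_n ⇒ h·k2=z(1+1/4z)y_n
  y_{n+1}/y_n = 1 + z(1+1/4z) = 1 + z + 1/4z²
  Hence R(z) = 1 + z + 1/4z².

Need |R(x)|<1, x<0.
x=-0.47: |R|=0.5852
R=1: x+1/4x²=0 ⇒ x=−4=-4.0000; min R=1−1/(4·1/4)=0.0000>−1
Confirm numerically:
  x=-3.235: |R|=0.38131 <1
  x=-2.407: |R|=0.04141 <1
  x=-1.667: |R|=0.02772 <1
  x=-4.449: |R|=1.49940 >1
  x=-4.386: |R|=1.42325 >1
  x=-4.051: |R|=1.05165 >1
So |R|<1 on (-4.0000, 0).

left endpoint -4.0000.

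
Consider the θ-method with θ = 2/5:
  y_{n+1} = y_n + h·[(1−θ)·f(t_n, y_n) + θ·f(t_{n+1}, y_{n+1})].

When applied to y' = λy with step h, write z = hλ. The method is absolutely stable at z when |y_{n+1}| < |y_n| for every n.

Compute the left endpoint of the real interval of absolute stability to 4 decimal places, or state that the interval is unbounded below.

left endpoint -10.0000.

Set f=λy, z=hλ:
  y_{n+1} = y_n + z·[3/5·y_n + 2/5·y_{n+1}] ⇒ (1 − 2/5z)y_{n+1} = (1 + 3/5z)y_n
  Hence R(z) = (1 + 3/5z)/(1 − 2/5z).

Solve |R(x)|<1 on ℝ⁻.
x=-1.29: |R|=0.1491
R=−1: 1+3/5x = −1+2/5x ⇒ -1/5x=2 ⇒ x=2/(-1/5)=-10.0000
Confirm numerically:
  x=-9.344: |R|=0.97231 <1
  x=-9.192: |R|=0.96545 <1
  x=-6.360: |R|=0.79458 <1
  x=-10.141: |R|=1.00558 >1
  x=-10.091: |R|=1.00361 >1
Stable set (-10.0000, 0).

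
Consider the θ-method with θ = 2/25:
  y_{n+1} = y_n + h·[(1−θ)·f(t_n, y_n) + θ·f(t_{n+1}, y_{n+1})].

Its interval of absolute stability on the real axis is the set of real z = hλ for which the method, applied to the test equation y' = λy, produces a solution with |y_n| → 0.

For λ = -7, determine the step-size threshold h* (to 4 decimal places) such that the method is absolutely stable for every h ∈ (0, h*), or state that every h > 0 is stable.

Set f=λy, z=hλ:
  y_{n+1} = y_n + z·[23/25·y_n + 2/25·y_{n+1}] ⇒ (1 − 2/25z)y_{n+1} = (1 + 23/25z)y_n
  Hence R(z) = (1 + 23/25z)/(1 − 2/25z).

Need |R(x)|<1, x<0.
x=-1.26: |R|=0.1446
R=−1: 1+23/25x = −1+2/25x ⇒ -21/25x=2 ⇒ x=2/(-21/25)=-2.3810
Confirm numerically:
  x=-1.884: |R|=0.63724 <1
  x=-1.269: |R|=0.15204 <1
  x=-1.247: |R|=0.13388 <1
  x=-2.970: |R|=1.39981 >1
  x=-2.736: |R|=1.24468 >1
  x=-2.709: |R|=1.22648 >1
Interval (-2.3810, 0).

(-2.3810,0); λ=-7 ⇒ h* = (50/21)/7 = 0.3401.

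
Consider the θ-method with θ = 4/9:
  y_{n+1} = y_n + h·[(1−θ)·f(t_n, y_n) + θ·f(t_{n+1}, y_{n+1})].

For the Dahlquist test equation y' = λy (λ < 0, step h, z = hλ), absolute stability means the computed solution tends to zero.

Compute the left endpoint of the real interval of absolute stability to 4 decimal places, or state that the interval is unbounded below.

Test eqn y'=λy, z=hλ:
  y_{n+1} = y_n + z·[5/9·y_n + 4/9·y_{n+1}] ⇒ (1 − 4/9z)y_{n+1} = (1 + 5/9z)y_n
  Hence R(z) = (1 + 5/9z)/(1 − 4/9z).

Need |R(x)|<1, x<0.
x=-0.92: |R|=0.3470
R=−1: 1+5/9x = −1+4/9x ⇒ -1/9x=2 ⇒ x=2/(-1/9)=-18.0000
Confirm numerically:
  x=-17.357: |R|=0.99180 <1
  x=-8.834: |R|=0.79326 <1
  x=-8.271: |R|=0.76882 <1
  x=-18.558: |R|=1.00670 >1
  x=-18.465: |R|=1.00561 >1
  x=-18.113: |R|=1.00139 >1
So |R|<1 on (-18.0000, 0).

left endpoint -18.0000.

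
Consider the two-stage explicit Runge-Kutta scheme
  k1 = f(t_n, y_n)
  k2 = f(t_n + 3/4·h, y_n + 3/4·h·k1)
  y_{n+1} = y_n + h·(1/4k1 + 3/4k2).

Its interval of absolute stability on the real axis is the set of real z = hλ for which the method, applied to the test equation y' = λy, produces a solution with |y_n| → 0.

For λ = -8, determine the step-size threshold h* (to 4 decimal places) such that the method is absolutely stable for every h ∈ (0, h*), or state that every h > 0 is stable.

(-1.7778,0); λ=-8 ⇒ h* = (16/9)/8 = 0.2222.

With y'=λy (z=hλ):
  k1=λy_n ⇒ h·k1=z·y_n;  k2=λ(1+3/4z)y_n ⇒ h·k2=z(1+3/4z)y_n
  y_{n+1}/y_n = 1 + 1/4z + 3/4z(1+3/4z) = 1 + z + 9/16z²
  R(z) = 1 + z + 9/16z².

Need |R(x)|<1, x<0.
x=-1.35: |R|=0.6752
R=1: x+9/16x²=0 ⇒ x=−16/9=-1.7778; min R=1−1/(4·9/16)=0.5556>−1
Confirm numerically:
  x=-1.736: |R|=0.95920 <1
  x=-1.596: |R|=0.83681 <1
  x=-1.454: |R|=0.73519 <1
  x=-0.947: |R|=0.55746 <1
  x=-2.318: |R|=1.70438 >1
  x=-1.871: |R|=1.09811 >1
Interval (-1.7778, 0).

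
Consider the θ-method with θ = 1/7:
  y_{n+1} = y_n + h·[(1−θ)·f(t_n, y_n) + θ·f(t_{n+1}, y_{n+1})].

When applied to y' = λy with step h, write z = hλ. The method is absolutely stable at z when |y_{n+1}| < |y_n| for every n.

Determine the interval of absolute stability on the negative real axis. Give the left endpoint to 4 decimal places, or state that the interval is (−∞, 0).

Set f=λy, z=hλ:
  y_{n+1} = y_n + z·[6/7·y_n + 1/7·y_{n+1}] ⇒ (1 − 1/7z)y_{n+1} = (1 + 6/7z)y_n
  ⇒ R(z) = (1 + 6/7z)/(1 − 1/7z).

Find x<0 with |R(x)|<1.
x=-1.6: |R|=0.3023
R=−1: 1+6/7x = −1+1/7x ⇒ -5/7x=2 ⇒ x=2/(-5/7)=-2.8000
Confirm numerically:
  x=-2.689: |R|=0.94272 <1
  x=-2.590: |R|=0.89051 <1
  x=-2.429: |R|=0.80327 <1
  x=-1.127: |R|=0.02929 <1
  x=-3.066: |R|=1.13213 >1
  x=-3.001: |R|=1.10049 >1
Interval (-2.8000, 0).

z∈(-2.8000,0).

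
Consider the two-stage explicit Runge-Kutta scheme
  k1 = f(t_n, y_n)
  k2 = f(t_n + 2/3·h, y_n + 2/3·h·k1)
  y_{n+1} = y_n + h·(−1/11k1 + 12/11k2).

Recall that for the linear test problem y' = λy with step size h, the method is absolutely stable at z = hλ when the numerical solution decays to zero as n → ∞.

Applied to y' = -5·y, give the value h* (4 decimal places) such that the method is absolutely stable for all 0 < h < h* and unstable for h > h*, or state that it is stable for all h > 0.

On y'=λy, z=hλ:
  k1=λy_n ⇒ h·k1=z·y_n;  k2=λ(1+2/3z)y_n ⇒ h·k2=z(1+2/3z)y_n
  y_{n+1}/y_n = 1 − 1/11z + 12/11z(1+2/3z) = 1 + z + 8/11z²
  R(z) = 1 + z + 8/11z².

Solve |R(x)|<1 on ℝ⁻.
x=-0.8: |R|=0.6655
R=1: x+8/11x²=0 ⇒ x=−11/8=-1.3750; min R=1−1/(4·8/11)=0.6562>−1
Confirm numerically:
  x=-1.182: |R|=0.83409 <1
  x=-0.899: |R|=0.68878 <1
  x=-0.799: |R|=0.66529 <1
  x=-0.607: |R|=0.66096 <1
  x=-1.746: |R|=1.47110 >1
  x=-1.665: |R|=1.35116 >1
  x=-1.627: |R|=1.29818 >1
Interval (-1.3750, 0).

(-1.3750,0); λ=-5 ⇒ h* = (11/8)/5 = 0.2750.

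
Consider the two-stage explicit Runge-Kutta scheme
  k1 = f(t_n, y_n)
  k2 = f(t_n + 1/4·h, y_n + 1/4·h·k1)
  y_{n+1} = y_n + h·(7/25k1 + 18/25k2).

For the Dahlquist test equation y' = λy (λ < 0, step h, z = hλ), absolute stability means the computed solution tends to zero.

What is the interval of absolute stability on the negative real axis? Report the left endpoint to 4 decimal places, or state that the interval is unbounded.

With y'=λy (z=hλ):
  k1=λy_n ⇒ h·k1=z·y_n;  k2=λ(1+1/4z)y_n ⇒ h·k2=z(1+1/4z)y_n
  y_{n+1}/y_n = 1 + 7/25z + 18/25z(1+1/4z) = 1 + z + 9/50z²
  so R(z) = 1 + z + 9/50z².

Boundary: |R(x)|=1, x<0.
x=-0.53: |R|=0.5206
R=1: x+9/50x²=0 ⇒ x=−50/9=-5.5556; min R=1−1/(4·9/50)=-0.3889>−1
Confirm numerically:
  x=-5.205: |R|=0.67156 <1
  x=-4.625: |R|=0.22531 <1
  x=-4.080: |R|=0.08365 <1
  x=-6.149: |R|=1.65684 >1
  x=-5.807: |R|=1.26282 >1
Stable set (-5.5556, 0).

z∈(-5.5556,0).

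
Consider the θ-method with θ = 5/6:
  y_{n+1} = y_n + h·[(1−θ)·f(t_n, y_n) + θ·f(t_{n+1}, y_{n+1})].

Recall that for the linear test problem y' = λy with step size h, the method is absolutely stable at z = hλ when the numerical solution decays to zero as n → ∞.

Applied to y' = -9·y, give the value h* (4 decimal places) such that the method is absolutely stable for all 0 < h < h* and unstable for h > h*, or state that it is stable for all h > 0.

unbounded; (−∞, 0). Any h>0 works for λ=-9.

Set f=λy, z=hλ:
  y_{n+1} = y_n + z·[1/6·y_n + 5/6·y_{n+1}] ⇒ (1 − 5/6z)y_{n+1} = (1 + 1/6z)y_n
  R(z) = (1 + 1/6z)/(1 − 5/6z).

Solve |R(x)|<1 on ℝ⁻.
x=-1.55: |R|=0.3236
x=-2: |R|=0.2500
x=-10: |R|=0.0714
x=-100: |R|=0.1858
θ=5/6≥1/2 ⇒ |1+1/6x|<|1−5/6x| ∀x<0 ⇒ interval (−∞,0).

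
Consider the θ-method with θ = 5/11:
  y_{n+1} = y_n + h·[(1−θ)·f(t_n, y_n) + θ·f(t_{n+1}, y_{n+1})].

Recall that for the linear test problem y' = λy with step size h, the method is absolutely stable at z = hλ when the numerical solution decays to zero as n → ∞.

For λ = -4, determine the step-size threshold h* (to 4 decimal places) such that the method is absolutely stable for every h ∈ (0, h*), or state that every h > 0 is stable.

On y'=λy, z=hλ:
  y_{n+1} = y_n + z·[6/11·y_n + 5/11·y_{n+1}] ⇒ (1 − 5/11z)y_{n+1} = (1 + 6/11z)y_n
  R(z) = (1 + 6/11z)/(1 − 5/11z).

Solve |R(x)|<1 on ℝ⁻.
x=-1.52: |R|=0.1011
R=−1: 1+6/11x = −1+5/11x ⇒ -1/11x=2 ⇒ x=2/(-1/11)=-22.0000
Confirm numerically:
  x=-18.408: |R|=0.96514 <1
  x=-17.760: |R|=0.95752 <1
  x=-11.564: |R|=0.84836 <1
  x=-22.557: |R|=1.00450 >1
  x=-22.525: |R|=1.00425 >1
  x=-22.522: |R|=1.00422 >1
Stable set (-22.0000, 0).

(-22.0000,0); λ=-4 ⇒ h* = (22)/4 = 5.5000.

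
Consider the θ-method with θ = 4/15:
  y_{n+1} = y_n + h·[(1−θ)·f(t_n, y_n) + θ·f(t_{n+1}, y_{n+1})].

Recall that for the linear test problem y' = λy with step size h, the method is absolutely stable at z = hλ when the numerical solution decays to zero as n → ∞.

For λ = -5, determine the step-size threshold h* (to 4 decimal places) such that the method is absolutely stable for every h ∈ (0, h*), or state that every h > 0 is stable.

With y'=λy (z=hλ):
  y_{n+1} = y_n + z·[11/15·y_n + 4/15·y_{n+1}] ⇒ (1 − 4/15z)y_{n+1} = (1 + 11/15z)y_n
  ⇒ R(z) = (1 + 11/15z)/(1 − 4/15z).

Find x<0 with |R(x)|<1.
x=-1.68: |R|=0.1602
R=−1: 1+11/15x = −1+4/15x ⇒ -7/15x=2 ⇒ x=2/(-7/15)=-4.2857
Confirm numerically:
  x=-3.881: |R|=0.90719 <1
  x=-3.469: |R|=0.80202 <1
  x=-2.454: |R|=0.48332 <1
  x=-1.951: |R|=0.28333 <1
  x=-4.736: |R|=1.09286 >1
  x=-4.325: |R|=1.00851 >1
So |R|<1 on (-4.2857, 0).

(-4.2857,0); λ=-5 ⇒ h* = (30/7)/5 = 0.8571.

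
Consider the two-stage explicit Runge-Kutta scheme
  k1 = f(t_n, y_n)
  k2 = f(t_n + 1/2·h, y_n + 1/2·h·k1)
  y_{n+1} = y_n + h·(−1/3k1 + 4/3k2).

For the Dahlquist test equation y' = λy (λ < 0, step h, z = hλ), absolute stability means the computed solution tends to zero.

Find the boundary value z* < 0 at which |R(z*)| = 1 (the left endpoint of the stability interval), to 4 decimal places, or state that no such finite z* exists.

With y'=λy (z=hλ):
  k1=λy_n ⇒ h·k1=z·y_n;  k2=λ(1+1/2z)y_n ⇒ h·k2=z(1+1/2z)y_n
  y_{n+1}/y_n = 1 − 1/3z + 4/3z(1+1/2z) = 1 + z + 2/3z²
  Hence R(z) = 1 + z + 2/3z².

Find x<0 with |R(x)|<1.
x=-1.61: |R|=1.1181
R=1: x+2/3x²=0 ⇒ x=−3/2=-1.5000; min R=1−1/(4·2/3)=0.6250>−1
Confirm numerically:
  x=-0.899: |R|=0.63980 <1
  x=-0.842: |R|=0.63064 <1
  x=-0.837: |R|=0.63005 <1
  x=-1.935: |R|=1.56115 >1
  x=-1.831: |R|=1.40404 >1
  x=-1.546: |R|=1.04741 >1
Interval (-1.5000, 0).

z* = -1.5000.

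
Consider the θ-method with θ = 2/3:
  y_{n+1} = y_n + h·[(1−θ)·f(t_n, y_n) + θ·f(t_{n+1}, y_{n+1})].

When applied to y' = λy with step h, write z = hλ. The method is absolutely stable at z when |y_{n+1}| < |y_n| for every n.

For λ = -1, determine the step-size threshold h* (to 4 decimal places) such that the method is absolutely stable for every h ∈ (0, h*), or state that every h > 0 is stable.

interval (−∞, 0). Any h>0 works for λ=-1.

With y'=λy (z=hλ):
  y_{n+1} = y_n + z·[1/3·y_n + 2/3·y_{n+1}] ⇒ (1 − 2/3z)y_{n+1} = (1 + 1/3z)y_n
  Hence R(z) = (1 + 1/3z)/(1 − 2/3z).

Solve |R(x)|<1 on ℝ⁻.
x=-1.18: |R|=0.3396
x=-2: |R|=0.1429
x=-10: |R|=0.3043
x=-100: |R|=0.4778
θ=2/3≥1/2 ⇒ |1+1/3x|<|1−2/3x| ∀x<0 ⇒ interval (−∞,0).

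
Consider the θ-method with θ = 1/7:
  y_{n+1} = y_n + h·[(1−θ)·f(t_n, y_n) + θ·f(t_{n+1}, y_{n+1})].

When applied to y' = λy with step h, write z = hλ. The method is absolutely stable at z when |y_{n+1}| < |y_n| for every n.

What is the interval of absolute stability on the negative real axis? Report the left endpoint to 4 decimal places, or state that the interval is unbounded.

(-2.8000, 0).

On y'=λy, z=hλ:
  y_{n+1} = y_n + z·[6/7·y_n + 1/7·y_{n+1}] ⇒ (1 − 1/7z)y_{n+1} = (1 + 6/7z)y_n
  so R(z) = (1 + 6/7z)/(1 − 1/7z).

Find x<0 with |R(x)|<1.
x=-1.59: |R|=0.2957
R=−1: 1+6/7x = −1+1/7x ⇒ -5/7x=2 ⇒ x=2/(-5/7)=-2.8000
Confirm numerically:
  x=-2.635: |R|=0.91437 <1
  x=-2.528: |R|=0.85726 <1
  x=-1.802: |R|=0.43308 <1
  x=-1.609: |R|=0.30828 <1
  x=-3.324: |R|=1.25378 >1
  x=-3.189: |R|=1.19089 >1
  x=-2.831: |R|=1.01577 >1
Interval (-2.8000, 0).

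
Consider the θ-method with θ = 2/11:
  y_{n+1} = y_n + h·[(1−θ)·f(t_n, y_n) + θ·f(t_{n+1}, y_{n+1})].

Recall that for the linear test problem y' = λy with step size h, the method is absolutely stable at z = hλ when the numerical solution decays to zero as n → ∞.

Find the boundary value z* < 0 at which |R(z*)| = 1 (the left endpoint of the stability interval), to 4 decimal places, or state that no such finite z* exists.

left endpoint -3.1429.

With y'=λy (z=hλ):
  y_{n+1} = y_n + z·[9/11·y_n + 2/11·y_{n+1}] ⇒ (1 − 2/11z)y_{n+1} = (1 + 9/11z)y_n
  R(z) = (1 + 9/11z)/(1 − 2/11z).

Solve |R(x)|<1 on ℝ⁻.
x=-0.45: |R|=0.5840
R=−1: 1+9/11x = −1+2/11x ⇒ -7/11x=2 ⇒ x=2/(-7/11)=-3.1429
Confirm numerically:
  x=-3.121: |R|=0.99113 <1
  x=-2.839: |R|=0.87247 <1
  x=-2.124: |R|=0.53227 <1
  x=-1.651: |R|=0.26982 <1
  x=-3.693: |R|=1.20945 >1
  x=-3.388: |R|=1.09653 >1
  x=-3.182: |R|=1.01578 >1
Interval (-3.1429, 0).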